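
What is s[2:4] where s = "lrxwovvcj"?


Input string: 'lrxwovvcj'
Operation: slice [2:4]
Extract characters: s[2]='x', s[3]='w'
Result: xw


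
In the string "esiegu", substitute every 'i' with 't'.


Input string: 'esiegu'
Operation: replace 'i' with 't'
Positions of 'i': 2
After replacement: estegu


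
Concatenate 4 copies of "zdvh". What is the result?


Input string: 'zdvh'
Operation: repeat 4 times
Concatenation: 'zdvh' + 'zdvh' + 'zdvh' + 'zdvh'
Result: zdvhzdvhzdvhzdvh


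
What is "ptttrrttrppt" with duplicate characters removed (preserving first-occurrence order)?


Input: 'ptttrrttrppt'
Operation: keep first occurrence of each character
Scan: s[0]='p' new -> keep; s[1]='t' new -> keep; s[2]='t' seen -> skip; s[3]='t' seen -> skip; s[4]='r' new -> keep; s[5]='r' seen -> skip; s[6]='t' seen -> skip; s[7]='t' seen -> skip; s[8]='r' seen -> skip; s[9]='p' seen -> skip; s[10]='p' seen -> skip; s[11]='t' seen -> skip
Result: ptr


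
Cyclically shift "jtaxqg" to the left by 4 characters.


Input: 'jtaxqg', shift = 4
Operation: split at index 4 and swap parts
Front part s[0:4] = 'jtax'
Back part s[4:] = 'qg'
Rotated = back + front = 'qg' + 'jtax'
Result: qgjtax


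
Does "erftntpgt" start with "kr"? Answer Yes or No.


Input string: 'erftntpgt'
Prefix to check: 'kr'
First 2 characters of input: 'er'
Match: False
Result: No


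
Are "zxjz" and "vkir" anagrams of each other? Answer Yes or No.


String 1: 'zxjz' -> sorted: 'jxzz'
String 2: 'vkir' -> sorted: 'ikrv'
Compare sorted forms: 'jxzz' != 'ikrv'
Anagram: No


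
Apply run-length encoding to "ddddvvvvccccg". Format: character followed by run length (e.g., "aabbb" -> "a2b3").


Input: 'ddddvvvvccccg'
Operation: identify consecutive runs
Runs: 'dddd' -> d4, 'vvvv' -> v4, 'cccc' -> c4, 'g' -> g1
Encoded: d4v4c4g1


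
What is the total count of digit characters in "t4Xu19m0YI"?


Input string: 't4Xu19m0YI'
Operation: count digit characters (0-9)
Scan: 't', '4'(digit), 'X', 'u', '1'(digit), '9'(digit), 'm', '0'(digit), 'Y', 'I'
Digits found: 4
Result: 4


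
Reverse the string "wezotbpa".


Input string: 'wezotbpa'
Operation: reverse character order
Original order: 'w' -> 'e' -> 'z' -> 'o' -> 't' -> 'b' -> 'p' -> 'a'
Reversed order: 'a' -> 'p' -> 'b' -> 't' -> 'o' -> 'z' -> 'e' -> 'w'
Result: apbtozew


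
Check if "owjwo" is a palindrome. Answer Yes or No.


Input string: 'owjwo'
Reversed: 'owjwo'
Compare pairs: s[0]='o' vs s[4]='o' (match), s[1]='w' vs s[3]='w' (match)
Palindrome: Yes


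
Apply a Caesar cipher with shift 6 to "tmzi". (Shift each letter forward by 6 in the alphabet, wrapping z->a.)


Input: 'tmzi', shift = 6
Operation: for each letter, (position + 6) mod 26
Mapping: 't'(19+6=25)->'z', 'm'(12+6=18)->'s', 'z'(25+6=31, 31 mod 26=5)->'f', 'i'(8+6=14)->'o'
Result: zsfo


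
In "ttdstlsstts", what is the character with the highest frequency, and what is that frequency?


Input: 'ttdstlsstts'
Operation: tally each character
Counts: 'd':1, 'l':1, 's':4, 't':5
Maximum: 't' appears 5 times


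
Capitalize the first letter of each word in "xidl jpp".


Input string: 'xidl jpp'
Operation: capitalize first letter of each word
Word transformations: 'xidl'->'Xidl', 'jpp'->'Jpp'
Result: Xidl Jpp


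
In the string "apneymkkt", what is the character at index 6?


Input string: 'apneymkkt'
Operation: get character at index 6
Index mapping: s[0]='a', s[1]='p', s[2]='n', s[3]='e', s[4]='y', s[5]='m', s[6]='k'
Result: 'k'


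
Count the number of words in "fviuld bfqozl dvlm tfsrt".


Input string: 'fviuld bfqozl dvlm tfsrt'
Operation: split by spaces
Words found: 'fviuld', 'bfqozl', 'dvlm', 'tfsrt'
Word count: 4


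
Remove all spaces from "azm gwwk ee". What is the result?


Input string: 'azm gwwk ee'
Operation: remove all spaces
Words: 'azm', 'gwwk', 'ee'
Join without spaces: azmgwwkee


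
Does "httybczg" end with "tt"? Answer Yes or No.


Input string: 'httybczg'
Suffix to check: 'tt'
Last 2 characters of input: 'zg'
Match: False
Result: No


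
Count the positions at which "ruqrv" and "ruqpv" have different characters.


String 1: 'ruqrv'
String 2: 'ruqpv'
Compare each position: pos 0: 'r'=='r', pos 1: 'u'=='u', pos 2: 'q'=='q', pos 3: 'r'!='p', pos 4: 'v'=='v'
Differing positions: 1
Hamming distance: 1


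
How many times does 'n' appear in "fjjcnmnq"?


Input string: 'fjjcnmnq'
Target character: 'n'
Scan each position: s[4]='n', s[6]='n'
Matches found at indices: 4, 6
Total: 2


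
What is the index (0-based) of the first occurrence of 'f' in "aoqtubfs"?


Input string: 'aoqtubfs'
Target: 'f'
Scanning left to right: s[0]='a', s[1]='o', s[2]='q', s[3]='t', s[4]='u', s[5]='b', s[6]='f'
First match at index: 6


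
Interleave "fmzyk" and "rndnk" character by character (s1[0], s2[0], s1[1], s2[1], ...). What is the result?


String 1: 'fmzyk'
String 2: 'rndnk'
Operation: alternate characters
Pairs: 'f'+'r', 'm'+'n', 'z'+'d', 'y'+'n', 'k'+'k'
Result: frmnzdynkk


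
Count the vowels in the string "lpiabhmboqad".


Input string: 'lpiabhmboqad'
Operation: count vowels (a, e, i, o, u)
Scan: s[0]='l', s[1]='p', s[2]='i' (vowel), s[3]='a' (vowel), s[4]='b', s[5]='h', s[6]='m', s[7]='b', s[8]='o' (vowel), s[9]='q', s[10]='a' (vowel), s[11]='d'
Vowels found: 4
Result: 4


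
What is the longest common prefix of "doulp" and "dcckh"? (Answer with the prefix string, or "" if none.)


String 1: 'doulp'
String 2: 'dcckh'
Compare position by position:
pos 0: 'd' vs 'd' match
pos 1: 'o' vs 'c' differ -> stop
Longest common prefix: "d" (length 1)


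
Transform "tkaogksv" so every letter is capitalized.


Input string: 'tkaogksv'
Operation: convert each letter to uppercase
Mapping: 't'->'T', 'k'->'K', 'a'->'A', 'o'->'O', 'g'->'G', 'k'->'K', 's'->'S', 'v'->'V'
Result: TKAOGKSV


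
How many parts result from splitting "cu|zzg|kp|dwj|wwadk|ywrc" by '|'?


Input string: 'cu|zzg|kp|dwj|wwadk|ywrc'
Delimiter: '|'
Split result: 'cu', 'zzg', 'kp', 'dwj', 'wwadk', 'ywrc'
Number of parts: 6


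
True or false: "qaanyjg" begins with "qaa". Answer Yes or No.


Input string: 'qaanyjg'
Prefix to check: 'qaa'
First 3 characters of input: 'qaa'
Match: True
Result: Yes


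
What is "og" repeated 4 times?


Input string: 'og'
Operation: repeat 4 times
Concatenation: 'og' + 'og' + 'og' + 'og'
Result: ogogogog


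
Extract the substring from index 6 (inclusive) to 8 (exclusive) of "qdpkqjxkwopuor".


Input string: 'qdpkqjxkwopuor'
Operation: slice [6:8]
Extract characters: s[6]='x', s[7]='k'
Result: xk


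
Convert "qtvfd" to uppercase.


Input string: 'qtvfd'
Operation: convert each letter to uppercase
Mapping: 'q'->'Q', 't'->'T', 'v'->'V', 'f'->'F', 'd'->'D'
Result: QTVFD


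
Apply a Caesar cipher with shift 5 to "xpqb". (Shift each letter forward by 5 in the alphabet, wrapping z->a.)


Input: 'xpqb', shift = 5
Operation: for each letter, (position + 5) mod 26
Mapping: 'x'(23+5=28, 28 mod 26=2)->'c', 'p'(15+5=20)->'u', 'q'(16+5=21)->'v', 'b'(1+5=6)->'g'
Result: cuvg


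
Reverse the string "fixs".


Input string: 'fixs'
Operation: reverse character order
Original order: 'f' -> 'i' -> 'x' -> 's'
Reversed order: 's' -> 'x' -> 'i' -> 'f'
Result: sxif


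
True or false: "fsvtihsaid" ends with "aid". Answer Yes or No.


Input string: 'fsvtihsaid'
Suffix to check: 'aid'
Last 3 characters of input: 'aid'
Match: True
Result: Yes


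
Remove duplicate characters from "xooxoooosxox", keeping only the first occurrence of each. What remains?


Input: 'xooxoooosxox'
Operation: keep first occurrence of each character
Scan: s[0]='x' new -> keep; s[1]='o' new -> keep; s[2]='o' seen -> skip; s[3]='x' seen -> skip; s[4]='o' seen -> skip; s[5]='o' seen -> skip; s[6]='o' seen -> skip; s[7]='o' seen -> skip; s[8]='s' new -> keep; s[9]='x' seen -> skip; s[10]='o' seen -> skip; s[11]='x' seen -> skip
Result: xos


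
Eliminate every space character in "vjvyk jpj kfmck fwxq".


Input string: 'vjvyk jpj kfmck fwxq'
Operation: remove all spaces
Words: 'vjvyk', 'jpj', 'kfmck', 'fwxq'
Join without spaces: vjvykjpjkfmckfwxq


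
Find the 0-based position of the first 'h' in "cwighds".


Input string: 'cwighds'
Target: 'h'
Scanning left to right: s[0]='c', s[1]='w', s[2]='i', s[3]='g', s[4]='h'
First match at index: 4


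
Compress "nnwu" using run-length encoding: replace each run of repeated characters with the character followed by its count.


Input: 'nnwu'
Operation: identify consecutive runs
Runs: 'nn' -> n2, 'w' -> w1, 'u' -> u1
Encoded: n2w1u1


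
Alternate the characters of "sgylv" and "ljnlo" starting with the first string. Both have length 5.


String 1: 'sgylv'
String 2: 'ljnlo'
Operation: alternate characters
Pairs: 's'+'l', 'g'+'j', 'y'+'n', 'l'+'l', 'v'+'o'
Result: slgjynllvo


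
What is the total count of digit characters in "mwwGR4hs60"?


Input string: 'mwwGR4hs60'
Operation: count digit characters (0-9)
Scan: 'm', 'w', 'w', 'G', 'R', '4'(digit), 'h', 's', '6'(digit), '0'(digit)
Digits found: 3
Result: 3


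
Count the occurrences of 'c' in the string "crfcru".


Input string: 'crfcru'
Target character: 'c'
Scan each position: s[0]='c', s[3]='c'
Matches found at indices: 0, 3
Total: 2


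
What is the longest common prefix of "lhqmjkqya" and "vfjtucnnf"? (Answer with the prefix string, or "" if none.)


String 1: 'lhqmjkqya'
String 2: 'vfjtucnnf'
Compare position by position:
pos 0: 'l' vs 'v' differ -> stop
Longest common prefix: "" (length 0)


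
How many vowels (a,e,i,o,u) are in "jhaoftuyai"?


Input string: 'jhaoftuyai'
Operation: count vowels (a, e, i, o, u)
Scan: s[0]='j', s[1]='h', s[2]='a' (vowel), s[3]='o' (vowel), s[4]='f', s[5]='t', s[6]='u' (vowel), s[7]='y', s[8]='a' (vowel), s[9]='i' (vowel)
Vowels found: 5
Result: 5


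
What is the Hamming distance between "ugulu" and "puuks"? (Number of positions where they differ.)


String 1: 'ugulu'
String 2: 'puuks'
Compare each position: pos 0: 'u'!='p', pos 1: 'g'!='u', pos 2: 'u'=='u', pos 3: 'l'!='k', pos 4: 'u'!='s'
Differing positions: 4
Hamming distance: 4


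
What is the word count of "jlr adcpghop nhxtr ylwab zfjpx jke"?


Input string: 'jlr adcpghop nhxtr ylwab zfjpx jke'
Operation: split by spaces
Words found: 'jlr', 'adcpghop', 'nhxtr', 'ylwab', 'zfjpx', 'jke'
Word count: 6


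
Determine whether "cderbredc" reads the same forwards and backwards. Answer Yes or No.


Input string: 'cderbredc'
Reversed: 'cderbredc'
Compare pairs: s[0]='c' vs s[8]='c' (match), s[1]='d' vs s[7]='d' (match), s[2]='e' vs s[6]='e' (match), s[3]='r' vs s[5]='r' (match)
Palindrome: Yes


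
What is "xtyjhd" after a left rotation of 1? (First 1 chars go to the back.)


Input: 'xtyjhd', shift = 1
Operation: split at index 1 and swap parts
Front part s[0:1] = 'x'
Back part s[1:] = 'tyjhd'
Rotated = back + front = 'tyjhd' + 'x'
Result: tyjhdx


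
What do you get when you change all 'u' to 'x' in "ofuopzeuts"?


Input string: 'ofuopzeuts'
Operation: replace 'u' with 'x'
Positions of 'u': 2, 7
After replacement: ofxopzexts


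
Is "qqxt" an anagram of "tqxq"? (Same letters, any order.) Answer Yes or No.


String 1: 'tqxq' -> sorted: 'qqtx'
String 2: 'qqxt' -> sorted: 'qqtx'
Compare sorted forms: 'qqtx' == 'qqtx'
Anagram: Yes


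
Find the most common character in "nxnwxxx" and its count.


Input: 'nxnwxxx'
Operation: tally each character
Counts: 'n':2, 'w':1, 'x':4
Maximum: 'x' appears 4 times


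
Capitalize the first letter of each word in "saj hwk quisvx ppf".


Input string: 'saj hwk quisvx ppf'
Operation: capitalize first letter of each word
Word transformations: 'saj'->'Saj', 'hwk'->'Hwk', 'quisvx'->'Quisvx', 'ppf'->'Ppf'
Result: Saj Hwk Quisvx Ppf


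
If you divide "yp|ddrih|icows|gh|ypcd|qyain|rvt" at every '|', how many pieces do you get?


Input string: 'yp|ddrih|icows|gh|ypcd|qyain|rvt'
Delimiter: '|'
Split result: 'yp', 'ddrih', 'icows', 'gh', 'ypcd', 'qyain', 'rvt'
Number of parts: 7


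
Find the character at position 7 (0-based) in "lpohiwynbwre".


Input string: 'lpohiwynbwre'
Operation: get character at index 7
Index mapping: s[0]='l', s[1]='p', s[2]='o', s[3]='h', s[4]='i', s[5]='w', s[6]='y', s[7]='n'
Result: 'n'


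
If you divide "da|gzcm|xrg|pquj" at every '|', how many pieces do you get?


Input string: 'da|gzcm|xrg|pquj'
Delimiter: '|'
Split result: 'da', 'gzcm', 'xrg', 'pquj'
Number of parts: 4


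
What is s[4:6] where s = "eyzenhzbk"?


Input string: 'eyzenhzbk'
Operation: slice [4:6]
Extract characters: s[4]='n', s[5]='h'
Result: nh


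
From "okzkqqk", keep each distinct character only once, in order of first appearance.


Input: 'okzkqqk'
Operation: keep first occurrence of each character
Scan: s[0]='o' new -> keep; s[1]='k' new -> keep; s[2]='z' new -> keep; s[3]='k' seen -> skip; s[4]='q' new -> keep; s[5]='q' seen -> skip; s[6]='k' seen -> skip
Result: okzq


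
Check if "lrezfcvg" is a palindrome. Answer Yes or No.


Input string: 'lrezfcvg'
Reversed: 'gvcfzerl'
Compare pairs: s[0]='l' vs s[7]='g' (mismatch), s[1]='r' vs s[6]='v' (mismatch), s[2]='e' vs s[5]='c' (mismatch), s[3]='z' vs s[4]='f' (mismatch)
Palindrome: No


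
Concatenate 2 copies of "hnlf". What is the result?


Input string: 'hnlf'
Operation: repeat 2 times
Concatenation: 'hnlf' + 'hnlf'
Result: hnlfhnlf


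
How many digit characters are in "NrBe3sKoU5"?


Input string: 'NrBe3sKoU5'
Operation: count digit characters (0-9)
Scan: 'N', 'r', 'B', 'e', '3'(digit), 's', 'K', 'o', 'U', '5'(digit)
Digits found: 2
Result: 2


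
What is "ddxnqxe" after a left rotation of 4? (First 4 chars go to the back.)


Input: 'ddxnqxe', shift = 4
Operation: split at index 4 and swap parts
Front part s[0:4] = 'ddxn'
Back part s[4:] = 'qxe'
Rotated = back + front = 'qxe' + 'ddxn'
Result: qxeddxn


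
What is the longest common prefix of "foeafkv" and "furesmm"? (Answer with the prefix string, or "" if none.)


String 1: 'foeafkv'
String 2: 'furesmm'
Compare position by position:
pos 0: 'f' vs 'f' match
pos 1: 'o' vs 'u' differ -> stop
Longest common prefix: "f" (length 1)


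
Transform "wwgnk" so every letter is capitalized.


Input string: 'wwgnk'
Operation: convert each letter to uppercase
Mapping: 'w'->'W', 'w'->'W', 'g'->'G', 'n'->'N', 'k'->'K'
Result: WWGNK


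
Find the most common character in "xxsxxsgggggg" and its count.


Input: 'xxsxxsgggggg'
Operation: tally each character
Counts: 'g':6, 's':2, 'x':4
Maximum: 'g' appears 6 times


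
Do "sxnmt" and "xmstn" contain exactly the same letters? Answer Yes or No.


String 1: 'sxnmt' -> sorted: 'mnstx'
String 2: 'xmstn' -> sorted: 'mnstx'
Compare sorted forms: 'mnstx' == 'mnstx'
Anagram: Yes


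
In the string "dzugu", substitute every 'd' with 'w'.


Input string: 'dzugu'
Operation: replace 'd' with 'w'
Positions of 'd': 0
After replacement: wzugu


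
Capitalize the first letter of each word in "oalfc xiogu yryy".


Input string: 'oalfc xiogu yryy'
Operation: capitalize first letter of each word
Word transformations: 'oalfc'->'Oalfc', 'xiogu'->'Xiogu', 'yryy'->'Yryy'
Result: Oalfc Xiogu Yryy


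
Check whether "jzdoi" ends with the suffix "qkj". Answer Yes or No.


Input string: 'jzdoi'
Suffix to check: 'qkj'
Last 3 characters of input: 'doi'
Match: False
Result: No


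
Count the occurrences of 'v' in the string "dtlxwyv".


Input string: 'dtlxwyv'
Target character: 'v'
Scan each position: s[6]='v'
Matches found at indices: 6
Total: 1


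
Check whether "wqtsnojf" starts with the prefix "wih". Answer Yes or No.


Input string: 'wqtsnojf'
Prefix to check: 'wih'
First 3 characters of input: 'wqt'
Match: False
Result: No


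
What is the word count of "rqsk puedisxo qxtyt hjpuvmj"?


Input string: 'rqsk puedisxo qxtyt hjpuvmj'
Operation: split by spaces
Words found: 'rqsk', 'puedisxo', 'qxtyt', 'hjpuvmj'
Word count: 4


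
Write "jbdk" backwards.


Input string: 'jbdk'
Operation: reverse character order
Original order: 'j' -> 'b' -> 'd' -> 'k'
Reversed order: 'k' -> 'd' -> 'b' -> 'j'
Result: kdbj


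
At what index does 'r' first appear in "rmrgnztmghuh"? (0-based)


Input string: 'rmrgnztmghuh'
Target: 'r'
Scanning left to right: s[0]='r'
First match at index: 0


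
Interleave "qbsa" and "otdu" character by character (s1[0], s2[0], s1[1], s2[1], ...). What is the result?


String 1: 'qbsa'
String 2: 'otdu'
Operation: alternate characters
Pairs: 'q'+'o', 'b'+'t', 's'+'d', 'a'+'u'
Result: qobtsdau


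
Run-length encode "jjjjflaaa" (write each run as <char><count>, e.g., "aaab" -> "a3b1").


Input: 'jjjjflaaa'
Operation: identify consecutive runs
Runs: 'jjjj' -> j4, 'f' -> f1, 'l' -> l1, 'aaa' -> a3
Encoded: j4f1l1a3


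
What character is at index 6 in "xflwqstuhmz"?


Input string: 'xflwqstuhmz'
Operation: get character at index 6
Index mapping: s[0]='x', s[1]='f', s[2]='l', s[3]='w', s[4]='q', s[5]='s', s[6]='t'
Result: 't'


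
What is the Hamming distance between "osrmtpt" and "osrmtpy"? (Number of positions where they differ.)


String 1: 'osrmtpt'
String 2: 'osrmtpy'
Compare each position: pos 0: 'o'=='o', pos 1: 's'=='s', pos 2: 'r'=='r', pos 3: 'm'=='m', pos 4: 't'=='t', pos 5: 'p'=='p', pos 6: 't'!='y'
Differing positions: 1
Hamming distance: 1


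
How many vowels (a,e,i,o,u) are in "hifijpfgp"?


Input string: 'hifijpfgp'
Operation: count vowels (a, e, i, o, u)
Scan: s[0]='h', s[1]='i' (vowel), s[2]='f', s[3]='i' (vowel), s[4]='j', s[5]='p', s[6]='f', s[7]='g', s[8]='p'
Vowels found: 2
Result: 2


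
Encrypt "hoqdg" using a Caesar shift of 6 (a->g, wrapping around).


Input: 'hoqdg', shift = 6
Operation: for each letter, (position + 6) mod 26
Mapping: 'h'(7+6=13)->'n', 'o'(14+6=20)->'u', 'q'(16+6=22)->'w', 'd'(3+6=9)->'j', 'g'(6+6=12)->'m'
Result: nuwjm


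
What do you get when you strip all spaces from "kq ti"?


Input string: 'kq ti'
Operation: remove all spaces
Words: 'kq', 'ti'
Join without spaces: kqti


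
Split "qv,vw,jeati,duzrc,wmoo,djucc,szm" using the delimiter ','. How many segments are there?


Input string: 'qv,vw,jeati,duzrc,wmoo,djucc,szm'
Delimiter: ','
Split result: 'qv', 'vw', 'jeati', 'duzrc', 'wmoo', 'djucc', 'szm'
Number of parts: 7


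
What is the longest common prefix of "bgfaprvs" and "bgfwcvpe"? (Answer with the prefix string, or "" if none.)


String 1: 'bgfaprvs'
String 2: 'bgfwcvpe'
Compare position by position:
pos 0: 'b' vs 'b' match
pos 1: 'g' vs 'g' match
pos 2: 'f' vs 'f' match
pos 3: 'a' vs 'w' differ -> stop
Longest common prefix: "bgf" (length 3)


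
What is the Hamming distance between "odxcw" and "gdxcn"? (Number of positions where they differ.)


String 1: 'odxcw'
String 2: 'gdxcn'
Compare each position: pos 0: 'o'!='g', pos 1: 'd'=='d', pos 2: 'x'=='x', pos 3: 'c'=='c', pos 4: 'w'!='n'
Differing positions: 2
Hamming distance: 2


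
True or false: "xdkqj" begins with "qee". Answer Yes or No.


Input string: 'xdkqj'
Prefix to check: 'qee'
First 3 characters of input: 'xdk'
Match: False
Result: No


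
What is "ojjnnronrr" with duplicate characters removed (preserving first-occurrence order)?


Input: 'ojjnnronrr'
Operation: keep first occurrence of each character
Scan: s[0]='o' new -> keep; s[1]='j' new -> keep; s[2]='j' seen -> skip; s[3]='n' new -> keep; s[4]='n' seen -> skip; s[5]='r' new -> keep; s[6]='o' seen -> skip; s[7]='n' seen -> skip; s[8]='r' seen -> skip; s[9]='r' seen -> skip
Result: ojnr


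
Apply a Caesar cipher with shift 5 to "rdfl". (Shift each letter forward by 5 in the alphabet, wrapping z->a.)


Input: 'rdfl', shift = 5
Operation: for each letter, (position + 5) mod 26
Mapping: 'r'(17+5=22)->'w', 'd'(3+5=8)->'i', 'f'(5+5=10)->'k', 'l'(11+5=16)->'q'
Result: wikq


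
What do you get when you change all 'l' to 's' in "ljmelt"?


Input string: 'ljmelt'
Operation: replace 'l' with 's'
Positions of 'l': 0, 4
After replacement: sjmest


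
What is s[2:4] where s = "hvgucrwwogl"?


Input string: 'hvgucrwwogl'
Operation: slice [2:4]
Extract characters: s[2]='g', s[3]='u'
Result: gu


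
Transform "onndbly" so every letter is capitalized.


Input string: 'onndbly'
Operation: convert each letter to uppercase
Mapping: 'o'->'O', 'n'->'N', 'n'->'N', 'd'->'D', 'b'->'B', 'l'->'L', 'y'->'Y'
Result: ONNDBLY


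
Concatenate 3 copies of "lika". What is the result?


Input string: 'lika'
Operation: repeat 3 times
Concatenation: 'lika' + 'lika' + 'lika'
Result: likalikalika


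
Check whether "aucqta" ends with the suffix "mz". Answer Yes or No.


Input string: 'aucqta'
Suffix to check: 'mz'
Last 2 characters of input: 'ta'
Match: False
Result: No


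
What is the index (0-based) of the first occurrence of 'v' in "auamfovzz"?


Input string: 'auamfovzz'
Target: 'v'
Scanning left to right: s[0]='a', s[1]='u', s[2]='a', s[3]='m', s[4]='f', s[5]='o', s[6]='v'
First match at index: 6


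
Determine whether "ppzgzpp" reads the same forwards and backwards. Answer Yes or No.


Input string: 'ppzgzpp'
Reversed: 'ppzgzpp'
Compare pairs: s[0]='p' vs s[6]='p' (match), s[1]='p' vs s[5]='p' (match), s[2]='z' vs s[4]='z' (match)
Palindrome: Yes


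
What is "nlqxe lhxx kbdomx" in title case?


Input string: 'nlqxe lhxx kbdomx'
Operation: capitalize first letter of each word
Word transformations: 'nlqxe'->'Nlqxe', 'lhxx'->'Lhxx', 'kbdomx'->'Kbdomx'
Result: Nlqxe Lhxx Kbdomx


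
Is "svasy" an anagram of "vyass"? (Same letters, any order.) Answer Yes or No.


String 1: 'vyass' -> sorted: 'assvy'
String 2: 'svasy' -> sorted: 'assvy'
Compare sorted forms: 'assvy' == 'assvy'
Anagram: Yes


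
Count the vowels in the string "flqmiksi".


Input string: 'flqmiksi'
Operation: count vowels (a, e, i, o, u)
Scan: s[0]='f', s[1]='l', s[2]='q', s[3]='m', s[4]='i' (vowel), s[5]='k', s[6]='s', s[7]='i' (vowel)
Vowels found: 2
Result: 2


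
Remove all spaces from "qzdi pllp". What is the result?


Input string: 'qzdi pllp'
Operation: remove all spaces
Words: 'qzdi', 'pllp'
Join without spaces: qzdipllp


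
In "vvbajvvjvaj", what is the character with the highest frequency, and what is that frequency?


Input: 'vvbajvvjvaj'
Operation: tally each character
Counts: 'a':2, 'b':1, 'j':3, 'v':5
Maximum: 'v' appears 5 times


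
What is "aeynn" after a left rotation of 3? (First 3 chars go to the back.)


Input: 'aeynn', shift = 3
Operation: split at index 3 and swap parts
Front part s[0:3] = 'aey'
Back part s[3:] = 'nn'
Rotated = back + front = 'nn' + 'aey'
Result: nnaey


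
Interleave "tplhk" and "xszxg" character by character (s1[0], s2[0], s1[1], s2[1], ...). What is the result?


String 1: 'tplhk'
String 2: 'xszxg'
Operation: alternate characters
Pairs: 't'+'x', 'p'+'s', 'l'+'z', 'h'+'x', 'k'+'g'
Result: txpslzhxkg


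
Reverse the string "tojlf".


Input string: 'tojlf'
Operation: reverse character order
Original order: 't' -> 'o' -> 'j' -> 'l' -> 'f'
Reversed order: 'f' -> 'l' -> 'j' -> 'o' -> 't'
Result: fljot


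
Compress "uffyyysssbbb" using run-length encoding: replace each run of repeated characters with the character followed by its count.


Input: 'uffyyysssbbb'
Operation: identify consecutive runs
Runs: 'u' -> u1, 'ff' -> f2, 'yyy' -> y3, 'sss' -> s3, 'bbb' -> b3
Encoded: u1f2y3s3b3


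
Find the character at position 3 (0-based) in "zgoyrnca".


Input string: 'zgoyrnca'
Operation: get character at index 3
Index mapping: s[0]='z', s[1]='g', s[2]='o', s[3]='y'
Result: 'y'


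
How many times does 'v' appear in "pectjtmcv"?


Input string: 'pectjtmcv'
Target character: 'v'
Scan each position: s[8]='v'
Matches found at indices: 8
Total: 1


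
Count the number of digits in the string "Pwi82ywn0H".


Input string: 'Pwi82ywn0H'
Operation: count digit characters (0-9)
Scan: 'P', 'w', 'i', '8'(digit), '2'(digit), 'y', 'w', 'n', '0'(digit), 'H'
Digits found: 3
Result: 3


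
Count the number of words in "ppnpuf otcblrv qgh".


Input string: 'ppnpuf otcblrv qgh'
Operation: split by spaces
Words found: 'ppnpuf', 'otcblrv', 'qgh'
Word count: 3


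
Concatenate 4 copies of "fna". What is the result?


Input string: 'fna'
Operation: repeat 4 times
Concatenation: 'fna' + 'fna' + 'fna' + 'fna'
Result: fnafnafnafna


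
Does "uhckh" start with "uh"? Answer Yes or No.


Input string: 'uhckh'
Prefix to check: 'uh'
First 2 characters of input: 'uh'
Match: True
Result: Yes


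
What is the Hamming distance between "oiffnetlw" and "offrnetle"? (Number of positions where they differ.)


String 1: 'oiffnetlw'
String 2: 'offrnetle'
Compare each position: pos 0: 'o'=='o', pos 1: 'i'!='f', pos 2: 'f'=='f', pos 3: 'f'!='r', pos 4: 'n'=='n', pos 5: 'e'=='e', pos 6: 't'=='t', pos 7: 'l'=='l', pos 8: 'w'!='e'
Differing positions: 3
Hamming distance: 3


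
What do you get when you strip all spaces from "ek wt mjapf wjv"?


Input string: 'ek wt mjapf wjv'
Operation: remove all spaces
Words: 'ek', 'wt', 'mjapf', 'wjv'
Join without spaces: ekwtmjapfwjv


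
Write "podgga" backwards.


Input string: 'podgga'
Operation: reverse character order
Original order: 'p' -> 'o' -> 'd' -> 'g' -> 'g' -> 'a'
Reversed order: 'a' -> 'g' -> 'g' -> 'd' -> 'o' -> 'p'
Result: aggdop


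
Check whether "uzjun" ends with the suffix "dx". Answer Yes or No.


Input string: 'uzjun'
Suffix to check: 'dx'
Last 2 characters of input: 'un'
Match: False
Result: No


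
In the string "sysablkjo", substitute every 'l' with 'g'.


Input string: 'sysablkjo'
Operation: replace 'l' with 'g'
Positions of 'l': 5
After replacement: sysabgkjo


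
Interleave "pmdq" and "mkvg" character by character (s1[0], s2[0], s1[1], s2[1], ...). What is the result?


String 1: 'pmdq'
String 2: 'mkvg'
Operation: alternate characters
Pairs: 'p'+'m', 'm'+'k', 'd'+'v', 'q'+'g'
Result: pmmkdvqg


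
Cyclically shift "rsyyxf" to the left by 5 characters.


Input: 'rsyyxf', shift = 5
Operation: split at index 5 and swap parts
Front part s[0:5] = 'rsyyx'
Back part s[5:] = 'f'
Rotated = back + front = 'f' + 'rsyyx'
Result: frsyyx


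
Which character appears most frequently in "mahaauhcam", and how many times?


Input: 'mahaauhcam'
Operation: tally each character
Counts: 'a':4, 'c':1, 'h':2, 'm':2, 'u':1
Maximum: 'a' appears 4 times


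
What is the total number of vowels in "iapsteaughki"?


Input string: 'iapsteaughki'
Operation: count vowels (a, e, i, o, u)
Scan: s[0]='i' (vowel), s[1]='a' (vowel), s[2]='p', s[3]='s', s[4]='t', s[5]='e' (vowel), s[6]='a' (vowel), s[7]='u' (vowel), s[8]='g', s[9]='h', s[10]='k', s[11]='i' (vowel)
Vowels found: 6
Result: 6


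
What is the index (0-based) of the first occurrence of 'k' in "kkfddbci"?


Input string: 'kkfddbci'
Target: 'k'
Scanning left to right: s[0]='k'
First match at index: 0


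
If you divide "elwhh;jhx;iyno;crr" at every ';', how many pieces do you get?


Input string: 'elwhh;jhx;iyno;crr'
Delimiter: ';'
Split result: 'elwhh', 'jhx', 'iyno', 'crr'
Number of parts: 4


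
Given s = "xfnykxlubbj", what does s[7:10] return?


Input string: 'xfnykxlubbj'
Operation: slice [7:10]
Extract characters: s[7]='u', s[8]='b', s[9]='b'
Result: ubb


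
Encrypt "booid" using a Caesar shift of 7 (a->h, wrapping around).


Input: 'booid', shift = 7
Operation: for each letter, (position + 7) mod 26
Mapping: 'b'(1+7=8)->'i', 'o'(14+7=21)->'v', 'o'(14+7=21)->'v', 'i'(8+7=15)->'p', 'd'(3+7=10)->'k'
Result: ivvpk


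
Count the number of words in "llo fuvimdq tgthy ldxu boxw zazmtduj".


Input string: 'llo fuvimdq tgthy ldxu boxw zazmtduj'
Operation: split by spaces
Words found: 'llo', 'fuvimdq', 'tgthy', 'ldxu', 'boxw', 'zazmtduj'
Word count: 6


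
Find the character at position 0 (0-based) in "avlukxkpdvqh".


Input string: 'avlukxkpdvqh'
Operation: get character at index 0
Index mapping: s[0]='a'
Result: 'a'


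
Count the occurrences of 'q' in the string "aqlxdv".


Input string: 'aqlxdv'
Target character: 'q'
Scan each position: s[1]='q'
Matches found at indices: 1
Total: 1


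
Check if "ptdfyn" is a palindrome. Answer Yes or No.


Input string: 'ptdfyn'
Reversed: 'nyfdtp'
Compare pairs: s[0]='p' vs s[5]='n' (mismatch), s[1]='t' vs s[4]='y' (mismatch), s[2]='d' vs s[3]='f' (mismatch)
Palindrome: No


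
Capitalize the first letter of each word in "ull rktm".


Input string: 'ull rktm'
Operation: capitalize first letter of each word
Word transformations: 'ull'->'Ull', 'rktm'->'Rktm'
Result: Ull Rktm


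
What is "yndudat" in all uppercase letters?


Input string: 'yndudat'
Operation: convert each letter to uppercase
Mapping: 'y'->'Y', 'n'->'N', 'd'->'D', 'u'->'U', 'd'->'D', 'a'->'A', 't'->'T'
Result: YNDUDAT


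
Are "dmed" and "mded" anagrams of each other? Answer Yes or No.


String 1: 'dmed' -> sorted: 'ddem'
String 2: 'mded' -> sorted: 'ddem'
Compare sorted forms: 'ddem' == 'ddem'
Anagram: Yes


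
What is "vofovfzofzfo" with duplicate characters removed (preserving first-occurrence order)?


Input: 'vofovfzofzfo'
Operation: keep first occurrence of each character
Scan: s[0]='v' new -> keep; s[1]='o' new -> keep; s[2]='f' new -> keep; s[3]='o' seen -> skip; s[4]='v' seen -> skip; s[5]='f' seen -> skip; s[6]='z' new -> keep; s[7]='o' seen -> skip; s[8]='f' seen -> skip; s[9]='z' seen -> skip; s[10]='f' seen -> skip; s[11]='o' seen -> skip
Result: vofz


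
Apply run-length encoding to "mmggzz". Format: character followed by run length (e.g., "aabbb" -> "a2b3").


Input: 'mmggzz'
Operation: identify consecutive runs
Runs: 'mm' -> m2, 'gg' -> g2, 'zz' -> z2
Encoded: m2g2z2


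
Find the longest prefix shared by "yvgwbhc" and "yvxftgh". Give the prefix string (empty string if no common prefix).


String 1: 'yvgwbhc'
String 2: 'yvxftgh'
Compare position by position:
pos 0: 'y' vs 'y' match
pos 1: 'v' vs 'v' match
pos 2: 'g' vs 'x' differ -> stop
Longest common prefix: "yv" (length 2)


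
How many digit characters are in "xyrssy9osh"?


Input string: 'xyrssy9osh'
Operation: count digit characters (0-9)
Scan: 'x', 'y', 'r', 's', 's', 'y', '9'(digit), 'o', 's', 'h'
Digits found: 1
Result: 1


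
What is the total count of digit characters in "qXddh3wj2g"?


Input string: 'qXddh3wj2g'
Operation: count digit characters (0-9)
Scan: 'q', 'X', 'd', 'd', 'h', '3'(digit), 'w', 'j', '2'(digit), 'g'
Digits found: 2
Result: 2


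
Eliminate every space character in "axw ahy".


Input string: 'axw ahy'
Operation: remove all spaces
Words: 'axw', 'ahy'
Join without spaces: axwahy


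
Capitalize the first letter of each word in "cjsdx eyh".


Input string: 'cjsdx eyh'
Operation: capitalize first letter of each word
Word transformations: 'cjsdx'->'Cjsdx', 'eyh'->'Eyh'
Result: Cjsdx Eyh


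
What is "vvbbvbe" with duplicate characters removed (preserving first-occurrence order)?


Input: 'vvbbvbe'
Operation: keep first occurrence of each character
Scan: s[0]='v' new -> keep; s[1]='v' seen -> skip; s[2]='b' new -> keep; s[3]='b' seen -> skip; s[4]='v' seen -> skip; s[5]='b' seen -> skip; s[6]='e' new -> keep
Result: vbe


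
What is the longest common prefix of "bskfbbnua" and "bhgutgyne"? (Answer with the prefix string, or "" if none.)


String 1: 'bskfbbnua'
String 2: 'bhgutgyne'
Compare position by position:
pos 0: 'b' vs 'b' match
pos 1: 's' vs 'h' differ -> stop
Longest common prefix: "b" (length 1)


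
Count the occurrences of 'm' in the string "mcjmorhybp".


Input string: 'mcjmorhybp'
Target character: 'm'
Scan each position: s[0]='m', s[3]='m'
Matches found at indices: 0, 3
Total: 2


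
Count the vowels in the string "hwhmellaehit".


Input string: 'hwhmellaehit'
Operation: count vowels (a, e, i, o, u)
Scan: s[0]='h', s[1]='w', s[2]='h', s[3]='m', s[4]='e' (vowel), s[5]='l', s[6]='l', s[7]='a' (vowel), s[8]='e' (vowel), s[9]='h', s[10]='i' (vowel), s[11]='t'
Vowels found: 4
Result: 4


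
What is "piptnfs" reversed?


Input string: 'piptnfs'
Operation: reverse character order
Original order: 'p' -> 'i' -> 'p' -> 't' -> 'n' -> 'f' -> 's'
Reversed order: 's' -> 'f' -> 'n' -> 't' -> 'p' -> 'i' -> 'p'
Result: sfntpip


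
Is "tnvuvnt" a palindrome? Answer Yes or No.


Input string: 'tnvuvnt'
Reversed: 'tnvuvnt'
Compare pairs: s[0]='t' vs s[6]='t' (match), s[1]='n' vs s[5]='n' (match), s[2]='v' vs s[4]='v' (match)
Palindrome: Yes


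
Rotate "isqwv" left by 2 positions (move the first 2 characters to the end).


Input: 'isqwv', shift = 2
Operation: split at index 2 and swap parts
Front part s[0:2] = 'is'
Back part s[2:] = 'qwv'
Rotated = back + front = 'qwv' + 'is'
Result: qwvis


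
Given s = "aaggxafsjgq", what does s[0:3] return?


Input string: 'aaggxafsjgq'
Operation: slice [0:3]
Extract characters: s[0]='a', s[1]='a', s[2]='g'
Result: aag


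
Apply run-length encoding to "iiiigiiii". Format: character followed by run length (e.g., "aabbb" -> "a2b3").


Input: 'iiiigiiii'
Operation: identify consecutive runs
Runs: 'iiii' -> i4, 'g' -> g1, 'iiii' -> i4
Encoded: i4g1i4


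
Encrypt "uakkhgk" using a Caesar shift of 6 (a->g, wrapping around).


Input: 'uakkhgk', shift = 6
Operation: for each letter, (position + 6) mod 26
Mapping: 'u'(20+6=26, 26 mod 26=0)->'a', 'a'(0+6=6)->'g', 'k'(10+6=16)->'q', 'k'(10+6=16)->'q', 'h'(7+6=13)->'n', 'g'(6+6=12)->'m', 'k'(10+6=16)->'q'
Result: agqqnmq


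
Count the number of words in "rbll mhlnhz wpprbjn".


Input string: 'rbll mhlnhz wpprbjn'
Operation: split by spaces
Words found: 'rbll', 'mhlnhz', 'wpprbjn'
Word count: 3


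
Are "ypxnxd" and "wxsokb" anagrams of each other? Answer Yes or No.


String 1: 'ypxnxd' -> sorted: 'dnpxxy'
String 2: 'wxsokb' -> sorted: 'bkoswx'
Compare sorted forms: 'dnpxxy' != 'bkoswx'
Anagram: No


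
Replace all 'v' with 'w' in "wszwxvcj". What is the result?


Input string: 'wszwxvcj'
Operation: replace 'v' with 'w'
Positions of 'v': 5
After replacement: wszwxwcj


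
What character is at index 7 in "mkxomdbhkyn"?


Input string: 'mkxomdbhkyn'
Operation: get character at index 7
Index mapping: s[0]='m', s[1]='k', s[2]='x', s[3]='o', s[4]='m', s[5]='d', s[6]='b', s[7]='h'
Result: 'h'


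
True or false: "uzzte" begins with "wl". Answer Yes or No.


Input string: 'uzzte'
Prefix to check: 'wl'
First 2 characters of input: 'uz'
Match: False
Result: No


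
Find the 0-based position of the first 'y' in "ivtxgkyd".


Input string: 'ivtxgkyd'
Target: 'y'
Scanning left to right: s[0]='i', s[1]='v', s[2]='t', s[3]='x', s[4]='g', s[5]='k', s[6]='y'
First match at index: 6


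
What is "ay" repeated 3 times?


Input string: 'ay'
Operation: repeat 3 times
Concatenation: 'ay' + 'ay' + 'ay'
Result: ayayay


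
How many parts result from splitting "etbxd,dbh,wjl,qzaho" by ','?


Input string: 'etbxd,dbh,wjl,qzaho'
Delimiter: ','
Split result: 'etbxd', 'dbh', 'wjl', 'qzaho'
Number of parts: 4


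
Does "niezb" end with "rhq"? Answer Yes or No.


Input string: 'niezb'
Suffix to check: 'rhq'
Last 3 characters of input: 'ezb'
Match: False
Result: No


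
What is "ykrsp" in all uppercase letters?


Input string: 'ykrsp'
Operation: convert each letter to uppercase
Mapping: 'y'->'Y', 'k'->'K', 'r'->'R', 's'->'S', 'p'->'P'
Result: YKRSP


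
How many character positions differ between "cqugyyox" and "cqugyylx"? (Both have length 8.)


String 1: 'cqugyyox'
String 2: 'cqugyylx'
Compare each position: pos 0: 'c'=='c', pos 1: 'q'=='q', pos 2: 'u'=='u', pos 3: 'g'=='g', pos 4: 'y'=='y', pos 5: 'y'=='y', pos 6: 'o'!='l', pos 7: 'x'=='x'
Differing positions: 1
Hamming distance: 1


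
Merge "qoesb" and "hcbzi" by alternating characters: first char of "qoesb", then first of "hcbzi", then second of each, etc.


String 1: 'qoesb'
String 2: 'hcbzi'
Operation: alternate characters
Pairs: 'q'+'h', 'o'+'c', 'e'+'b', 's'+'z', 'b'+'i'
Result: qhocebszbi


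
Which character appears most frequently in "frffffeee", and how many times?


Input: 'frffffeee'
Operation: tally each character
Counts: 'e':3, 'f':5, 'r':1
Maximum: 'f' appears 5 times


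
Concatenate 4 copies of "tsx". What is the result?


Input string: 'tsx'
Operation: repeat 4 times
Concatenation: 'tsx' + 'tsx' + 'tsx' + 'tsx'
Result: tsxtsxtsxtsx


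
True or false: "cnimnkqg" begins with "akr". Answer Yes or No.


Input string: 'cnimnkqg'
Prefix to check: 'akr'
First 3 characters of input: 'cni'
Match: False
Result: No


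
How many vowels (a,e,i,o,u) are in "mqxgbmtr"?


Input string: 'mqxgbmtr'
Operation: count vowels (a, e, i, o, u)
Scan: s[0]='m', s[1]='q', s[2]='x', s[3]='g', s[4]='b', s[5]='m', s[6]='t', s[7]='r'
Vowels found: 0
Result: 0


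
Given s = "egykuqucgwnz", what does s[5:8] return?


Input string: 'egykuqucgwnz'
Operation: slice [5:8]
Extract characters: s[5]='q', s[6]='u', s[7]='c'
Result: quc


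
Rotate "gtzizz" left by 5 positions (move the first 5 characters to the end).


Input: 'gtzizz', shift = 5
Operation: split at index 5 and swap parts
Front part s[0:5] = 'gtziz'
Back part s[5:] = 'z'
Rotated = back + front = 'z' + 'gtziz'
Result: zgtziz


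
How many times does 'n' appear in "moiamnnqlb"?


Input string: 'moiamnnqlb'
Target character: 'n'
Scan each position: s[5]='n', s[6]='n'
Matches found at indices: 5, 6
Total: 2


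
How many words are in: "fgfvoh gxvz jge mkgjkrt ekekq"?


Input string: 'fgfvoh gxvz jge mkgjkrt ekekq'
Operation: split by spaces
Words found: 'fgfvoh', 'gxvz', 'jge', 'mkgjkrt', 'ekekq'
Word count: 5


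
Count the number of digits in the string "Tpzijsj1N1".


Input string: 'Tpzijsj1N1'
Operation: count digit characters (0-9)
Scan: 'T', 'p', 'z', 'i', 'j', 's', 'j', '1'(digit), 'N', '1'(digit)
Digits found: 2
Result: 2


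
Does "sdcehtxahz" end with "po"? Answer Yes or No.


Input string: 'sdcehtxahz'
Suffix to check: 'po'
Last 2 characters of input: 'hz'
Match: False
Result: No


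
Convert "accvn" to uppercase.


Input string: 'accvn'
Operation: convert each letter to uppercase
Mapping: 'a'->'A', 'c'->'C', 'c'->'C', 'v'->'V', 'n'->'N'
Result: ACCVN


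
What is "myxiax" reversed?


Input string: 'myxiax'
Operation: reverse character order
Original order: 'm' -> 'y' -> 'x' -> 'i' -> 'a' -> 'x'
Reversed order: 'x' -> 'a' -> 'i' -> 'x' -> 'y' -> 'm'
Result: xaixym


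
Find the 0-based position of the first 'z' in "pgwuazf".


Input string: 'pgwuazf'
Target: 'z'
Scanning left to right: s[0]='p', s[1]='g', s[2]='w', s[3]='u', s[4]='a', s[5]='z'
First match at index: 5


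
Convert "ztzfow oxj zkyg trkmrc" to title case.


Input string: 'ztzfow oxj zkyg trkmrc'
Operation: capitalize first letter of each word
Word transformations: 'ztzfow'->'Ztzfow', 'oxj'->'Oxj', 'zkyg'->'Zkyg', 'trkmrc'->'Trkmrc'
Result: Ztzfow Oxj Zkyg Trkmrc


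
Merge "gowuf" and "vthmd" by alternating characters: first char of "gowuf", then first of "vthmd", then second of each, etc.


String 1: 'gowuf'
String 2: 'vthmd'
Operation: alternate characters
Pairs: 'g'+'v', 'o'+'t', 'w'+'h', 'u'+'m', 'f'+'d'
Result: gvotwhumfd


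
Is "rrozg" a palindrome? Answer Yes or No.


Input string: 'rrozg'
Reversed: 'gzorr'
Compare pairs: s[0]='r' vs s[4]='g' (mismatch), s[1]='r' vs s[3]='z' (mismatch)
Palindrome: No


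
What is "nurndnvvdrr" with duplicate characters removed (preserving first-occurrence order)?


Input: 'nurndnvvdrr'
Operation: keep first occurrence of each character
Scan: s[0]='n' new -> keep; s[1]='u' new -> keep; s[2]='r' new -> keep; s[3]='n' seen -> skip; s[4]='d' new -> keep; s[5]='n' seen -> skip; s[6]='v' new -> keep; s[7]='v' seen -> skip; s[8]='d' seen -> skip; s[9]='r' seen -> skip; s[10]='r' seen -> skip
Result: nurdv
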